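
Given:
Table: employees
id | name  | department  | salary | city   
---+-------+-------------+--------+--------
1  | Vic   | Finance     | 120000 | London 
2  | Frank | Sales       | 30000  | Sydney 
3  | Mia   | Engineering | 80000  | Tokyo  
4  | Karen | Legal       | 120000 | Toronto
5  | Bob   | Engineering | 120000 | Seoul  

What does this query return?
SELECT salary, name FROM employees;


Projecting columns: salary, name

5 rows:
120000, Vic
30000, Frank
80000, Mia
120000, Karen
120000, Bob


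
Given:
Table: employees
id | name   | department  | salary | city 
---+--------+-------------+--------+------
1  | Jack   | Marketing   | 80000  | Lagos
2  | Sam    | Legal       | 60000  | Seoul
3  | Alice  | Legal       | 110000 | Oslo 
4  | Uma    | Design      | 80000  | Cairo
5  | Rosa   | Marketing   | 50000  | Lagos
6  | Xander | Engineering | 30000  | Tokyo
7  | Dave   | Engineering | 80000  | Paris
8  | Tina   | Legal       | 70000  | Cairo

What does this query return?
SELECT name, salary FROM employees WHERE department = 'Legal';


Filtering: department = 'Legal'
Matching rows: 3

3 rows:
Sam, 60000
Alice, 110000
Tina, 70000


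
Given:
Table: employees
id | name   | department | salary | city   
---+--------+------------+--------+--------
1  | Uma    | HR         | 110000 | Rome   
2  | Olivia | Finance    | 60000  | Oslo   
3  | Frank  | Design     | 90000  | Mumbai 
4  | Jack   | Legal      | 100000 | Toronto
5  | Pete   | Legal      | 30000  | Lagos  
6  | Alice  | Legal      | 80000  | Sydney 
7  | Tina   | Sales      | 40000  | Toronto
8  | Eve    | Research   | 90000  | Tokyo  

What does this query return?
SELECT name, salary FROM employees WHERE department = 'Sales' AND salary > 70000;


Filtering: department = 'Sales' AND salary > 70000
Matching: 0 rows

Empty result set (0 rows)


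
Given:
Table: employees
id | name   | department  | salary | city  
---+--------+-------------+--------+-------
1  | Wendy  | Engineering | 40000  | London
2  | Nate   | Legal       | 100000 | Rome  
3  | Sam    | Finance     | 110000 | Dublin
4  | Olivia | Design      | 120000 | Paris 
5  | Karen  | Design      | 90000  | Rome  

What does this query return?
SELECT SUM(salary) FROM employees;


SUM(salary) = 40000 + 100000 + 110000 + 120000 + 90000 = 460000

460000


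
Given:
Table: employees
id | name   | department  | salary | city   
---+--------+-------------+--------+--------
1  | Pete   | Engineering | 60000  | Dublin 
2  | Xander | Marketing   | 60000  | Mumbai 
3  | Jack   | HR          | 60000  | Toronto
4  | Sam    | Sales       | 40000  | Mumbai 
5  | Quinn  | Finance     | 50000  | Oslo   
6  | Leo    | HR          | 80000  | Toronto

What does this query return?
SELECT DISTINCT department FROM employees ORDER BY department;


All 'department' values (row order): Engineering, Marketing, HR, Sales, Finance, HR
Removing duplicates leaves 5 unique value(s).

5 values:
Engineering
Finance
HR
Marketing
Sales


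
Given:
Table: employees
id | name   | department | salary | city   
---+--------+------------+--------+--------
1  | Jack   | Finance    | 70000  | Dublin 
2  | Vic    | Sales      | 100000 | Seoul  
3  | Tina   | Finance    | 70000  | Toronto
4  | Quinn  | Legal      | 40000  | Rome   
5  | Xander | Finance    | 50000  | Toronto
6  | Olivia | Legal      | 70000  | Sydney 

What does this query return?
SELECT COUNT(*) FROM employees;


COUNT(*) counts all rows

6


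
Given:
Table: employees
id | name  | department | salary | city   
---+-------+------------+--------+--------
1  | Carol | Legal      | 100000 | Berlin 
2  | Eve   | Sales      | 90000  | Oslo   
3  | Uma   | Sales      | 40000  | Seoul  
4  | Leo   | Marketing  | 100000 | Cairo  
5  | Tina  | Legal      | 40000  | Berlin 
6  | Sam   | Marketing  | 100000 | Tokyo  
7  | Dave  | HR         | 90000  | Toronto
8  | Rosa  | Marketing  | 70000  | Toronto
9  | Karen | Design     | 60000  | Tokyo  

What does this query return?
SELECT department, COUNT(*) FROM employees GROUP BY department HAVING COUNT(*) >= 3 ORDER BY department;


Groups with count >= 3:
  Marketing: 3 -> PASS
  Design: 1 -> filtered out
  HR: 1 -> filtered out
  Legal: 2 -> filtered out
  Sales: 2 -> filtered out


1 groups:
Marketing, 3


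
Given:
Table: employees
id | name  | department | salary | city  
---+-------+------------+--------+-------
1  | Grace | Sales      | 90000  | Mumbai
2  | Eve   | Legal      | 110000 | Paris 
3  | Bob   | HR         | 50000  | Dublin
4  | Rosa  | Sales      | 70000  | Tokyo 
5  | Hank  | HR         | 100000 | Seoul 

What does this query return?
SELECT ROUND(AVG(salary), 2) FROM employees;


SUM(salary) = 420000
COUNT = 5
ROUND(AVG, 2) = ROUND(420000 / 5, 2) = 84000.0

84000.0


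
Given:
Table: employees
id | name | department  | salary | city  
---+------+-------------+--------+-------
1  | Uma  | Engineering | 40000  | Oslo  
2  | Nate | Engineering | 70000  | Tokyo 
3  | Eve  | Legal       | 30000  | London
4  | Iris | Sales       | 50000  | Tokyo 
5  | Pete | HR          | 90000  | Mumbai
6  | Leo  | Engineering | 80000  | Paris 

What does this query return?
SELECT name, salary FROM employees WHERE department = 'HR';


Filtering: department = 'HR'
Matching rows: 1

1 rows:
Pete, 90000


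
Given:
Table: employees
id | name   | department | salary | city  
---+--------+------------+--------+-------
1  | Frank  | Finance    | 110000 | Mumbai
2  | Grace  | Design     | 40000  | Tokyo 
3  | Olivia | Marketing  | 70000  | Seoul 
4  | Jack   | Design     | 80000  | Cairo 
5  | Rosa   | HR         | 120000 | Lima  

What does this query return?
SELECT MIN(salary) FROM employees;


Salaries: 110000, 40000, 70000, 80000, 120000
MIN = 40000

40000


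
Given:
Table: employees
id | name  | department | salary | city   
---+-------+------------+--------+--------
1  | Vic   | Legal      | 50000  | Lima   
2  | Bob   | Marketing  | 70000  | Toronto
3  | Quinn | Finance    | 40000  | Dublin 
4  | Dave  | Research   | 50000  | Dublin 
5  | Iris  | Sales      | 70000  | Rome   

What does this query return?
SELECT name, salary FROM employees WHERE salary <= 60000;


Filtering: salary <= 60000
Matching: 3 rows

3 rows:
Vic, 50000
Quinn, 40000
Dave, 50000


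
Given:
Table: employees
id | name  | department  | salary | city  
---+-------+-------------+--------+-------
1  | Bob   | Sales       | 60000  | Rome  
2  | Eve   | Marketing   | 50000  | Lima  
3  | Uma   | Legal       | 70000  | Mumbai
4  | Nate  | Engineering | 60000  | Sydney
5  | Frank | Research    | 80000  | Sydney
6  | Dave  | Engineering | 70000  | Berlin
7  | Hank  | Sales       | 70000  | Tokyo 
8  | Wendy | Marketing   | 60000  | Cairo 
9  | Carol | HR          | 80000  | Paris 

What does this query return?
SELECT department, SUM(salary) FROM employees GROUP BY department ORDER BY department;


Summing salary within each department:
  Engineering: 60000 + 70000 = 130000
  HR: 80000 = 80000
  Legal: 70000 = 70000
  Marketing: 50000 + 60000 = 110000
  Research: 80000 = 80000
  Sales: 60000 + 70000 = 130000


6 groups:
Engineering, 130000
HR, 80000
Legal, 70000
Marketing, 110000
Research, 80000
Sales, 130000


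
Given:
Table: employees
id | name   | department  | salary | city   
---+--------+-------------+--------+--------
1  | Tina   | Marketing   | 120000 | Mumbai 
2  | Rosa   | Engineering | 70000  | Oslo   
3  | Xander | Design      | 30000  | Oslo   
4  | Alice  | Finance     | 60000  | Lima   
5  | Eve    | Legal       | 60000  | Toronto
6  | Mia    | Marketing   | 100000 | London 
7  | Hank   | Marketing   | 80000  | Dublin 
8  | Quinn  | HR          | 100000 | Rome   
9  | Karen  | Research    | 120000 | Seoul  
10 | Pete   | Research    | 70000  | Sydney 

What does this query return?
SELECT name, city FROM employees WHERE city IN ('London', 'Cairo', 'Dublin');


Filtering: city IN ('London', 'Cairo', 'Dublin')
Matching: 2 rows

2 rows:
Mia, London
Hank, Dublin


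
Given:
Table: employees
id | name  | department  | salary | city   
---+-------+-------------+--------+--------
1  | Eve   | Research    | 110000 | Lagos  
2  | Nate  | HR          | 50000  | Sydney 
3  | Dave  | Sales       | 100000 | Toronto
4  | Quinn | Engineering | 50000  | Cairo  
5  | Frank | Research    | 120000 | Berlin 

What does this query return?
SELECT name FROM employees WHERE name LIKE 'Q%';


LIKE 'Q%' matches names starting with 'Q'
Matching: 1

1 rows:
Quinn


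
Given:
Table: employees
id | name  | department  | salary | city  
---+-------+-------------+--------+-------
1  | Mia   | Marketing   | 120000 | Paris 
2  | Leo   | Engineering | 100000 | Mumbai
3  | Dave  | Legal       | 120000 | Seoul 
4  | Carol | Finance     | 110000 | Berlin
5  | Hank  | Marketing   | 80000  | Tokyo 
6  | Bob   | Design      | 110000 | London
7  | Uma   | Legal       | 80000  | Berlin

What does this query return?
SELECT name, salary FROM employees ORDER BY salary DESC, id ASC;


Sorting by salary DESC, then id ASC for ties

7 rows:
Mia, 120000
Dave, 120000
Carol, 110000
Bob, 110000
Leo, 100000
Hank, 80000
Uma, 80000


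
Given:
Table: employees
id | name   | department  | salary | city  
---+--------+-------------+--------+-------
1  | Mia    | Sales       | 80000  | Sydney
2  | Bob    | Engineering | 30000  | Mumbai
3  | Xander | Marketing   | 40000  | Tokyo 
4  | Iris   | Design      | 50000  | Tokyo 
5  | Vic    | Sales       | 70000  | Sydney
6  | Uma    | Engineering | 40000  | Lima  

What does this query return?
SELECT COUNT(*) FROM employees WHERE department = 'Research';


Counting rows where department = 'Research'


0


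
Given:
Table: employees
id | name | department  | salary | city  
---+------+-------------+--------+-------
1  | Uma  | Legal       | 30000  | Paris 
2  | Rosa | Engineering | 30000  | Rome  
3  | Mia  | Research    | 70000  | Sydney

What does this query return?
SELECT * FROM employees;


SELECT * returns all 3 rows with all columns

3 rows:
1, Uma, Legal, 30000, Paris
2, Rosa, Engineering, 30000, Rome
3, Mia, Research, 70000, Sydney


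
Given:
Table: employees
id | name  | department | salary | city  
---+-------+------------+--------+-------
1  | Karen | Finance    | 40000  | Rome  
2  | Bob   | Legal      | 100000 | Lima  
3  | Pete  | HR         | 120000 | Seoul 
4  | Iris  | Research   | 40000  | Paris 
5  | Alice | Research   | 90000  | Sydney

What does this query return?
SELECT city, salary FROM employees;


Projecting columns: city, salary

5 rows:
Rome, 40000
Lima, 100000
Seoul, 120000
Paris, 40000
Sydney, 90000


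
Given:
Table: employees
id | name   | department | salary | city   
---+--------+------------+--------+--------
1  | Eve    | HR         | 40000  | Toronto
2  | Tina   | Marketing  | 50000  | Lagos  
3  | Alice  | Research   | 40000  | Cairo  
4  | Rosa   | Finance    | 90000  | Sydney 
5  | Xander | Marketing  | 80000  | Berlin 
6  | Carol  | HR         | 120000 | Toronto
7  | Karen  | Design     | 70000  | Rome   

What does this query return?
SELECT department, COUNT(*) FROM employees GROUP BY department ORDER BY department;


Assigning each row to its department group:
  Eve -> HR
  Tina -> Marketing
  Alice -> Research
  Rosa -> Finance
  Xander -> Marketing
  Carol -> HR
  Karen -> Design


5 groups:
Design, 1
Finance, 1
HR, 2
Marketing, 2
Research, 1


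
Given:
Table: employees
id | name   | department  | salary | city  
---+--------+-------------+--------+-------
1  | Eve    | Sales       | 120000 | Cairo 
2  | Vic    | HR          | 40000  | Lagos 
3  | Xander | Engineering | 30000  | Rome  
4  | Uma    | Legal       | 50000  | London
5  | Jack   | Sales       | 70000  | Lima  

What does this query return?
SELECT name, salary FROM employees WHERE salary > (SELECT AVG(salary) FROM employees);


Subquery: AVG(salary) = 62000.0
Filtering: salary > 62000.0
  Eve (120000) -> MATCH
  Jack (70000) -> MATCH


2 rows:
Eve, 120000
Jack, 70000


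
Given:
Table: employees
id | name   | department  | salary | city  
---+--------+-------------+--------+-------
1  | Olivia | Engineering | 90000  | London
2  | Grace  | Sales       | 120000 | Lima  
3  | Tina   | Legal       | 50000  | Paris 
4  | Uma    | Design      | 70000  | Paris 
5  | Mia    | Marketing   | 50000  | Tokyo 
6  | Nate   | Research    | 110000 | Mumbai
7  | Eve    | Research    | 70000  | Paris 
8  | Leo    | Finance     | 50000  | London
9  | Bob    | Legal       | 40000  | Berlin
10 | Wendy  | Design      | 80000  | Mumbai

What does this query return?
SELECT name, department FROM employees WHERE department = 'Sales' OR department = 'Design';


Filtering: department = 'Sales' OR 'Design'
Matching: 3 rows

3 rows:
Grace, Sales
Uma, Design
Wendy, Design


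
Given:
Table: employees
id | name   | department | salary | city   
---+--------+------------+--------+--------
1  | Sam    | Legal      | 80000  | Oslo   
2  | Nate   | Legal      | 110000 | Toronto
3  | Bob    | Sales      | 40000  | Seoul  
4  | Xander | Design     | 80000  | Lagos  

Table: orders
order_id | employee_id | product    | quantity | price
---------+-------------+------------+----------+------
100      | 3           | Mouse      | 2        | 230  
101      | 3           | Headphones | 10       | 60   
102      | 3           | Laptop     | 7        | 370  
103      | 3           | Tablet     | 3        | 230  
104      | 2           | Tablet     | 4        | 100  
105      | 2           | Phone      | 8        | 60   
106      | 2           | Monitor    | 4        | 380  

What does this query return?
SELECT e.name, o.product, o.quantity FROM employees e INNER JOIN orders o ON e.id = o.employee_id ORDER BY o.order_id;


Joining employees.id = orders.employee_id:
  employee Bob (id=3) -> order Mouse
  employee Bob (id=3) -> order Headphones
  employee Bob (id=3) -> order Laptop
  employee Bob (id=3) -> order Tablet
  employee Nate (id=2) -> order Tablet
  employee Nate (id=2) -> order Phone
  employee Nate (id=2) -> order Monitor


7 rows:
Bob, Mouse, 2
Bob, Headphones, 10
Bob, Laptop, 7
Bob, Tablet, 3
Nate, Tablet, 4
Nate, Phone, 8
Nate, Monitor, 4


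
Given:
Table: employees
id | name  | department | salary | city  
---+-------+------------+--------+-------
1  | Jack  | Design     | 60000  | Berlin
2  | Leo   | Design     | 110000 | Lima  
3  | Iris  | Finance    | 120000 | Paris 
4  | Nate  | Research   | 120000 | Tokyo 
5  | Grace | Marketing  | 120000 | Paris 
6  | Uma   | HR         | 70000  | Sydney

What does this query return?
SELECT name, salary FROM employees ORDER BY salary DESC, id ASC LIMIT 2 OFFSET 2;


Sort by salary DESC (id ASC tiebreak), then skip 2 and take 2
Rows 3 through 4

2 rows:
Grace, 120000
Leo, 110000


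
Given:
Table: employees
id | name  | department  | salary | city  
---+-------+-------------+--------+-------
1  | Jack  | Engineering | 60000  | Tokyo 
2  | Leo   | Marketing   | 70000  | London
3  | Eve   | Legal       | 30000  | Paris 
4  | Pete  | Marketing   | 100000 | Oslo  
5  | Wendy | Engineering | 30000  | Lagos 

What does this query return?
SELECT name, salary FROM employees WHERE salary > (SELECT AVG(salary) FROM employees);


Subquery: AVG(salary) = 58000.0
Filtering: salary > 58000.0
  Jack (60000) -> MATCH
  Leo (70000) -> MATCH
  Pete (100000) -> MATCH


3 rows:
Jack, 60000
Leo, 70000
Pete, 100000


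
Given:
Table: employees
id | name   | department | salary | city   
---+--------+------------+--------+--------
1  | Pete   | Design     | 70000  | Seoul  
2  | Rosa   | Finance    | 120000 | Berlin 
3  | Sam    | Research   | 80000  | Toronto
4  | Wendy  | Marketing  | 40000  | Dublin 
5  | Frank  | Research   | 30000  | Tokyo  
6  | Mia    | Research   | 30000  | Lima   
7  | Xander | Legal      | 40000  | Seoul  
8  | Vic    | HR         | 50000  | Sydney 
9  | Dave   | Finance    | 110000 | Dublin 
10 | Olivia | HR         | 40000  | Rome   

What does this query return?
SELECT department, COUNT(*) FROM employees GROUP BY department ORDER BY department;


Assigning each row to its department group:
  Pete -> Design
  Rosa -> Finance
  Sam -> Research
  Wendy -> Marketing
  Frank -> Research
  Mia -> Research
  Xander -> Legal
  Vic -> HR
  Dave -> Finance
  Olivia -> HR


6 groups:
Design, 1
Finance, 2
HR, 2
Legal, 1
Marketing, 1
Research, 3


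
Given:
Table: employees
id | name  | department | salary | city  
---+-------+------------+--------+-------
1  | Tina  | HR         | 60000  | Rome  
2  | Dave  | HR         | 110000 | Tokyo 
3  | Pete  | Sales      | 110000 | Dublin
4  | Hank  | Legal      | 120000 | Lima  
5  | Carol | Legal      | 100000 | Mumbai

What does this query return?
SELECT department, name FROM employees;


Projecting columns: department, name

5 rows:
HR, Tina
HR, Dave
Sales, Pete
Legal, Hank
Legal, Carol


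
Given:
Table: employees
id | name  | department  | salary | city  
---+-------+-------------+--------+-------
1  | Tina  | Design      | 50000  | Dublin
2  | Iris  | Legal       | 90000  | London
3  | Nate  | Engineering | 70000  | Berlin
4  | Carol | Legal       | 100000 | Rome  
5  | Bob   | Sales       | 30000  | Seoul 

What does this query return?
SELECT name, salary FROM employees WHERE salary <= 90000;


Filtering: salary <= 90000
Matching: 4 rows

4 rows:
Tina, 50000
Iris, 90000
Nate, 70000
Bob, 30000


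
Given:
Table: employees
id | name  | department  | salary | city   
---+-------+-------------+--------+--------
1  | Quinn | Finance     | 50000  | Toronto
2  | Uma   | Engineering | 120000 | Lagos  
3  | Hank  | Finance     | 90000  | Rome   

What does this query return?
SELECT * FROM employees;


SELECT * returns all 3 rows with all columns

3 rows:
1, Quinn, Finance, 50000, Toronto
2, Uma, Engineering, 120000, Lagos
3, Hank, Finance, 90000, Rome


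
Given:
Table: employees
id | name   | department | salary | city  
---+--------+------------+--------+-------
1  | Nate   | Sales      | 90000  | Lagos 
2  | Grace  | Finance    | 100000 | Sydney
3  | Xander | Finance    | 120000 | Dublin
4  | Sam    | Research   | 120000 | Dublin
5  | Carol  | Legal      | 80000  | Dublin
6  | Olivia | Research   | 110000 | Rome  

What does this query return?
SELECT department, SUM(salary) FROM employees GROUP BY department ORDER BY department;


Summing salary within each department:
  Finance: 100000 + 120000 = 220000
  Legal: 80000 = 80000
  Research: 120000 + 110000 = 230000
  Sales: 90000 = 90000


4 groups:
Finance, 220000
Legal, 80000
Research, 230000
Sales, 90000


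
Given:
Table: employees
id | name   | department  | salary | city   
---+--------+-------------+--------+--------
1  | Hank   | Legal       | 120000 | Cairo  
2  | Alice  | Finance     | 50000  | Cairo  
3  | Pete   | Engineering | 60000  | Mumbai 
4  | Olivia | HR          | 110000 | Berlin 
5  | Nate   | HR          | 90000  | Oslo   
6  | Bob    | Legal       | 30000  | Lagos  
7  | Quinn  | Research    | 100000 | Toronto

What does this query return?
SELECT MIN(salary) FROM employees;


Salaries: 120000, 50000, 60000, 110000, 90000, 30000, 100000
MIN = 30000

30000


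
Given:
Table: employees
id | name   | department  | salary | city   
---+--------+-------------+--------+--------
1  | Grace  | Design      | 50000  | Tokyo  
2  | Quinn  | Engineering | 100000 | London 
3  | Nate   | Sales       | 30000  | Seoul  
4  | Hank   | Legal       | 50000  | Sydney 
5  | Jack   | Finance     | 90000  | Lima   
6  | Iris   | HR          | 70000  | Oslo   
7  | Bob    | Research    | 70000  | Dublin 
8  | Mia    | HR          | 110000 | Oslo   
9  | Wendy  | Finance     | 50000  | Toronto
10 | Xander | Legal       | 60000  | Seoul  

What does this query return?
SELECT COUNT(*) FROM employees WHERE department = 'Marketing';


Counting rows where department = 'Marketing'


0


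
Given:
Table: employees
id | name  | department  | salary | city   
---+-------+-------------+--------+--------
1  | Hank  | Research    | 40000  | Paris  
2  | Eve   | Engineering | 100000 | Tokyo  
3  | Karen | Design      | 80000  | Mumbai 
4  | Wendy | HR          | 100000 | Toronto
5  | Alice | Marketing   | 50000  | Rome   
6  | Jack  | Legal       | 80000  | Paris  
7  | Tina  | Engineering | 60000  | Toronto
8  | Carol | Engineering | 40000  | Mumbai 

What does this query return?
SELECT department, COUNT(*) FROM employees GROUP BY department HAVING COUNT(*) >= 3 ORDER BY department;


Groups with count >= 3:
  Engineering: 3 -> PASS
  Design: 1 -> filtered out
  HR: 1 -> filtered out
  Legal: 1 -> filtered out
  Marketing: 1 -> filtered out
  Research: 1 -> filtered out


1 groups:
Engineering, 3


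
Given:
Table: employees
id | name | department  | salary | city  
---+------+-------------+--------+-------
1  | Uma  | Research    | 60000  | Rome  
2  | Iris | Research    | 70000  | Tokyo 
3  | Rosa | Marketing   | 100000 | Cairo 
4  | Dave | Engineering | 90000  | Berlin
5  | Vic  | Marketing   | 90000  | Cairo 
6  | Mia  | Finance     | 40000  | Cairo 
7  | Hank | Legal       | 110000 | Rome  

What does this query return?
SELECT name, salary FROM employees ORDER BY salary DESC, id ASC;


Sorting by salary DESC, then id ASC for ties

7 rows:
Hank, 110000
Rosa, 100000
Dave, 90000
Vic, 90000
Iris, 70000
Uma, 60000
Mia, 40000


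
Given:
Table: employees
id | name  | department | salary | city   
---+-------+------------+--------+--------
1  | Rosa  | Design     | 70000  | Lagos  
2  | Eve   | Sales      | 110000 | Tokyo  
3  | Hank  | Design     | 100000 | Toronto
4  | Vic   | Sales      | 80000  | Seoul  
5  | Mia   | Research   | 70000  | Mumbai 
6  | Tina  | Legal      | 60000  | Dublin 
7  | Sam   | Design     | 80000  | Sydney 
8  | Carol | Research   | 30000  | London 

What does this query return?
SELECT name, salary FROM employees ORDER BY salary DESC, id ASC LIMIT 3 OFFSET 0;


Sort by salary DESC (id ASC tiebreak), then skip 0 and take 3
Rows 1 through 3

3 rows:
Eve, 110000
Hank, 100000
Vic, 80000


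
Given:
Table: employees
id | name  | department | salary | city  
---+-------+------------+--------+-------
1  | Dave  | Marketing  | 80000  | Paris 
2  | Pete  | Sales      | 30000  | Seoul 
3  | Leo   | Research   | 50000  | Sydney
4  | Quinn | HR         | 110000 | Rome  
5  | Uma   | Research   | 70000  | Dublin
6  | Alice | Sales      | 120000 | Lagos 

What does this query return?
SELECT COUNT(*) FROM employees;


COUNT(*) counts all rows

6


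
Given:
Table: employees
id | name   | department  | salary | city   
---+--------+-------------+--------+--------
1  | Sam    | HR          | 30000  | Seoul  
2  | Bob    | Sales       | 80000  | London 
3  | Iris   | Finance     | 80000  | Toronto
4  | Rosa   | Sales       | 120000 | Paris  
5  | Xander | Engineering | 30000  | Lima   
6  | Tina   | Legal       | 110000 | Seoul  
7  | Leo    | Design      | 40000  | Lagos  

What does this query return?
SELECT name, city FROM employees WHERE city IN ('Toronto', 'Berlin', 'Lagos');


Filtering: city IN ('Toronto', 'Berlin', 'Lagos')
Matching: 2 rows

2 rows:
Iris, Toronto
Leo, Lagos


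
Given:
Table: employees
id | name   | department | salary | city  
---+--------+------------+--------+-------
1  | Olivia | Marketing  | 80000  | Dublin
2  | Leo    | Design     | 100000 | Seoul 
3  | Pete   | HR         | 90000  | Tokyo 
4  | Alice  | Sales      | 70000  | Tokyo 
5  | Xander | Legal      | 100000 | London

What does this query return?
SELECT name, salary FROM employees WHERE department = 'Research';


Filtering: department = 'Research'
Matching rows: 0

Empty result set (0 rows)


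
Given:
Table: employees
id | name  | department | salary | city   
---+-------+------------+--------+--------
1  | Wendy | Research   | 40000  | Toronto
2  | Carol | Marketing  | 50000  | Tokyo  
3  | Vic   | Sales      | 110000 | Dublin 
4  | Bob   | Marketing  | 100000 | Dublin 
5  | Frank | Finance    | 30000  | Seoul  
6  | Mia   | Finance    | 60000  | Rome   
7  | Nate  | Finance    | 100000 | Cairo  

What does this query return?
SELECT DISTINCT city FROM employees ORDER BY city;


All 'city' values (row order): Toronto, Tokyo, Dublin, Dublin, Seoul, Rome, Cairo
Removing duplicates leaves 6 unique value(s).

6 values:
Cairo
Dublin
Rome
Seoul
Tokyo
Toronto


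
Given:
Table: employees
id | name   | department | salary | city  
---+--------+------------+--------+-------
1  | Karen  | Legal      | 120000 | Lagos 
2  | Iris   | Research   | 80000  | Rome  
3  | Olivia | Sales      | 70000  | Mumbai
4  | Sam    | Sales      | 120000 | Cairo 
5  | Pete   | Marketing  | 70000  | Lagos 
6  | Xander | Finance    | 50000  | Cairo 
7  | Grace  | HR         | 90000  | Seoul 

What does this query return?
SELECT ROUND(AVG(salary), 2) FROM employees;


SUM(salary) = 600000
COUNT = 7
ROUND(AVG, 2) = ROUND(600000 / 7, 2) = 85714.29

85714.29


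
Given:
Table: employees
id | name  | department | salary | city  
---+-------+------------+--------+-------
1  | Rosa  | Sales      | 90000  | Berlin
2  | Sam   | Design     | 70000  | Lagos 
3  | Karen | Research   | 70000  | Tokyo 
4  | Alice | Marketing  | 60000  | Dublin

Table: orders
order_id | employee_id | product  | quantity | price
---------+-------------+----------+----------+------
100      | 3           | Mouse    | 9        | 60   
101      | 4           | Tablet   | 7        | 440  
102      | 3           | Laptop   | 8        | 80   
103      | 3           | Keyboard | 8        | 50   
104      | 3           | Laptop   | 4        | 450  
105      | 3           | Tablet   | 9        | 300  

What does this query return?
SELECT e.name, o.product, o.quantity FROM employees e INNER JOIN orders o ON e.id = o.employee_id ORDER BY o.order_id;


Joining employees.id = orders.employee_id:
  employee Karen (id=3) -> order Mouse
  employee Alice (id=4) -> order Tablet
  employee Karen (id=3) -> order Laptop
  employee Karen (id=3) -> order Keyboard
  employee Karen (id=3) -> order Laptop
  employee Karen (id=3) -> order Tablet


6 rows:
Karen, Mouse, 9
Alice, Tablet, 7
Karen, Laptop, 8
Karen, Keyboard, 8
Karen, Laptop, 4
Karen, Tablet, 9


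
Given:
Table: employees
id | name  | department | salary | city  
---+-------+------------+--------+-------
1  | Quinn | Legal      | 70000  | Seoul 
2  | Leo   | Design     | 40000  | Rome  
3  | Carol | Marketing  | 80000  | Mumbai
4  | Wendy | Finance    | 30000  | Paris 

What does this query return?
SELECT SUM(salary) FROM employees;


SUM(salary) = 70000 + 40000 + 80000 + 30000 = 220000

220000


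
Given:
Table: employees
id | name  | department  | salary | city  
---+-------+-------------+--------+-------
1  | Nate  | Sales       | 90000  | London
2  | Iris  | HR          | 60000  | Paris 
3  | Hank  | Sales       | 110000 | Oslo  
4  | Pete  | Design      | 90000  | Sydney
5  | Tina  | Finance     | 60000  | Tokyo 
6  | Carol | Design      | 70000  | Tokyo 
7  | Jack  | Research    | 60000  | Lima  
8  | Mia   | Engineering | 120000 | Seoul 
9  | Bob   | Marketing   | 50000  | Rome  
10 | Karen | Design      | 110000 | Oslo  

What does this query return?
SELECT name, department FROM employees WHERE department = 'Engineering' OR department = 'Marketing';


Filtering: department = 'Engineering' OR 'Marketing'
Matching: 2 rows

2 rows:
Mia, Engineering
Bob, Marketing


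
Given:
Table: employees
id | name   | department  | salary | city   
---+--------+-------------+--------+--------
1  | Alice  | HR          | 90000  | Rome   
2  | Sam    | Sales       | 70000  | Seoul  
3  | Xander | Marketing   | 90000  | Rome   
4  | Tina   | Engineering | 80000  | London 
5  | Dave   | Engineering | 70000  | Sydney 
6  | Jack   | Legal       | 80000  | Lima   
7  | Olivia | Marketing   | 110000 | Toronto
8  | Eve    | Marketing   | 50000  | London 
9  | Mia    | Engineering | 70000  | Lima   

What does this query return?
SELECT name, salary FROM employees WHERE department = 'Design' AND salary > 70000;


Filtering: department = 'Design' AND salary > 70000
Matching: 0 rows

Empty result set (0 rows)


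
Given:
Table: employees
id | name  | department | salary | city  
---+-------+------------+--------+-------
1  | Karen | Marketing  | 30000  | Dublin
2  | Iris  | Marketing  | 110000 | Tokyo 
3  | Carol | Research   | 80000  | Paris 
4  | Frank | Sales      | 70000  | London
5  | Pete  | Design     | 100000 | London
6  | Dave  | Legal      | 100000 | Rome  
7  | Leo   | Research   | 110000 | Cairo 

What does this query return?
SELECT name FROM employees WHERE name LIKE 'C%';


LIKE 'C%' matches names starting with 'C'
Matching: 1

1 rows:
Carol


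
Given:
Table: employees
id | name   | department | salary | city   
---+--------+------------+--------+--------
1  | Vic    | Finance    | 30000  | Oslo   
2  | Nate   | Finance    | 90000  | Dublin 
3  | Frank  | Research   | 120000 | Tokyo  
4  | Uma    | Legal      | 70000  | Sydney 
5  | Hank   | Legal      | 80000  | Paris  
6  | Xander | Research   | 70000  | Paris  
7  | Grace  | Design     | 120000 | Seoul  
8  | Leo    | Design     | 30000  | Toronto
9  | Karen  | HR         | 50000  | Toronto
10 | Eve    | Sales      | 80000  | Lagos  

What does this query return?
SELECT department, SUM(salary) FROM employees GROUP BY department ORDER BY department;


Summing salary within each department:
  Design: 120000 + 30000 = 150000
  Finance: 30000 + 90000 = 120000
  HR: 50000 = 50000
  Legal: 70000 + 80000 = 150000
  Research: 120000 + 70000 = 190000
  Sales: 80000 = 80000


6 groups:
Design, 150000
Finance, 120000
HR, 50000
Legal, 150000
Research, 190000
Sales, 80000


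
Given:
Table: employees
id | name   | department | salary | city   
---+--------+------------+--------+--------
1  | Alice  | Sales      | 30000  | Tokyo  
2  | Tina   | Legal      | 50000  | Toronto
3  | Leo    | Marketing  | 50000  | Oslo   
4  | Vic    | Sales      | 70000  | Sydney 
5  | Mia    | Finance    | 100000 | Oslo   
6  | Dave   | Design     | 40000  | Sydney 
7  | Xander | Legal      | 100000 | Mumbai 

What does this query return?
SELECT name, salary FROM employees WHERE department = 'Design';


Filtering: department = 'Design'
Matching rows: 1

1 rows:
Dave, 40000


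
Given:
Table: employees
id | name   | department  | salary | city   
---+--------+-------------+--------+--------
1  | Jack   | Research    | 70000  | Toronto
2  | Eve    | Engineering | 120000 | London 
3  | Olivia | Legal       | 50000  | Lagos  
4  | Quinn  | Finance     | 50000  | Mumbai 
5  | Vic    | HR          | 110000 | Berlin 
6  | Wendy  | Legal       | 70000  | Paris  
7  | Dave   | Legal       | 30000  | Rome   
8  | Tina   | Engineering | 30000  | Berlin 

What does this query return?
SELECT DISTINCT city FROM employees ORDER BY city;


All 'city' values (row order): Toronto, London, Lagos, Mumbai, Berlin, Paris, Rome, Berlin
Removing duplicates leaves 7 unique value(s).

7 values:
Berlin
Lagos
London
Mumbai
Paris
Rome
Toronto


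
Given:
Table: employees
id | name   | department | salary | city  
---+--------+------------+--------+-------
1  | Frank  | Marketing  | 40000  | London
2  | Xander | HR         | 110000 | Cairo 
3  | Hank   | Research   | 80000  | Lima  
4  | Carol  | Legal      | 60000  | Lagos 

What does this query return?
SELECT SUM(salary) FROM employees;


SUM(salary) = 40000 + 110000 + 80000 + 60000 = 290000

290000


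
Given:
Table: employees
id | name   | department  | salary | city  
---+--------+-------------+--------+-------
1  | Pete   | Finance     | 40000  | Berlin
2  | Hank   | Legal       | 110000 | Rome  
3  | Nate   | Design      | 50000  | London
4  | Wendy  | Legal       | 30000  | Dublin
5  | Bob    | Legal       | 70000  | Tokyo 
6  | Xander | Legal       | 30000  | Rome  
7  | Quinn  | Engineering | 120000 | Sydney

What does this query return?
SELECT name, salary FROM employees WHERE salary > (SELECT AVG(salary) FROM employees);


Subquery: AVG(salary) = 64285.71
Filtering: salary > 64285.71
  Hank (110000) -> MATCH
  Bob (70000) -> MATCH
  Quinn (120000) -> MATCH


3 rows:
Hank, 110000
Bob, 70000
Quinn, 120000


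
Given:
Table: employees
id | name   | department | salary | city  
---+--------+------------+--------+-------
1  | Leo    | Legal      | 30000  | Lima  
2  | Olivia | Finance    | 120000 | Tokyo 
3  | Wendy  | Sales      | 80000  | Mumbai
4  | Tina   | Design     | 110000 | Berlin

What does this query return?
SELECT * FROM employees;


SELECT * returns all 4 rows with all columns

4 rows:
1, Leo, Legal, 30000, Lima
2, Olivia, Finance, 120000, Tokyo
3, Wendy, Sales, 80000, Mumbai
4, Tina, Design, 110000, Berlin


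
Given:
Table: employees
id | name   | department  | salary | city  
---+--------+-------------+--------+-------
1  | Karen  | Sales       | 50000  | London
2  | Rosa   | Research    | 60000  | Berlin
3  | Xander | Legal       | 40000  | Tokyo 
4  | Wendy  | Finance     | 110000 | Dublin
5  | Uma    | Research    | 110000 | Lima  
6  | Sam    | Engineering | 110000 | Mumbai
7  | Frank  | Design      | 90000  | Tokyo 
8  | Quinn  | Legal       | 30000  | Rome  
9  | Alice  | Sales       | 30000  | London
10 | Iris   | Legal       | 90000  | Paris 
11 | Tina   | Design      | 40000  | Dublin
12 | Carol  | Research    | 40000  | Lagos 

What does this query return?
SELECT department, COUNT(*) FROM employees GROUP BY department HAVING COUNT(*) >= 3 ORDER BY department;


Groups with count >= 3:
  Legal: 3 -> PASS
  Research: 3 -> PASS
  Design: 2 -> filtered out
  Engineering: 1 -> filtered out
  Finance: 1 -> filtered out
  Sales: 2 -> filtered out


2 groups:
Legal, 3
Research, 3


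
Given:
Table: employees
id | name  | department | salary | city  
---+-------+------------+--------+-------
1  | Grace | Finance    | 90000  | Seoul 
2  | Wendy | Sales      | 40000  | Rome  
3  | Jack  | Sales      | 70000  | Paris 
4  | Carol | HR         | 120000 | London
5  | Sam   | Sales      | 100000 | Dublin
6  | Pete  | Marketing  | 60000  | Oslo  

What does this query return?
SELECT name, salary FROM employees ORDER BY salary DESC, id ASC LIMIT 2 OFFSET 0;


Sort by salary DESC (id ASC tiebreak), then skip 0 and take 2
Rows 1 through 2

2 rows:
Carol, 120000
Sam, 100000


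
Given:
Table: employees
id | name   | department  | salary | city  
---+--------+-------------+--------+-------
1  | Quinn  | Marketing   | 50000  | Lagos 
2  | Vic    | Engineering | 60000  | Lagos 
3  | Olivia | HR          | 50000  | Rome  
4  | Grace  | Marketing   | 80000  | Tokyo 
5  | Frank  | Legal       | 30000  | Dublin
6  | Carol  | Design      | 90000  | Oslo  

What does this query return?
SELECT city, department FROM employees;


Projecting columns: city, department

6 rows:
Lagos, Marketing
Lagos, Engineering
Rome, HR
Tokyo, Marketing
Dublin, Legal
Oslo, Design


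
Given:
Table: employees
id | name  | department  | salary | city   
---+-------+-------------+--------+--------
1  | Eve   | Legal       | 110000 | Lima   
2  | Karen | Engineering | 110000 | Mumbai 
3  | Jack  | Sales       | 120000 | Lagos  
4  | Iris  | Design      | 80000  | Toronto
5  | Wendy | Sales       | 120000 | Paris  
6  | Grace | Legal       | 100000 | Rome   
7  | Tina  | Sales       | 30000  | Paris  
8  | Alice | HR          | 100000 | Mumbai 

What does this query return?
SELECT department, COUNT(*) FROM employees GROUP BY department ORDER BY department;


Assigning each row to its department group:
  Eve -> Legal
  Karen -> Engineering
  Jack -> Sales
  Iris -> Design
  Wendy -> Sales
  Grace -> Legal
  Tina -> Sales
  Alice -> HR


5 groups:
Design, 1
Engineering, 1
HR, 1
Legal, 2
Sales, 3


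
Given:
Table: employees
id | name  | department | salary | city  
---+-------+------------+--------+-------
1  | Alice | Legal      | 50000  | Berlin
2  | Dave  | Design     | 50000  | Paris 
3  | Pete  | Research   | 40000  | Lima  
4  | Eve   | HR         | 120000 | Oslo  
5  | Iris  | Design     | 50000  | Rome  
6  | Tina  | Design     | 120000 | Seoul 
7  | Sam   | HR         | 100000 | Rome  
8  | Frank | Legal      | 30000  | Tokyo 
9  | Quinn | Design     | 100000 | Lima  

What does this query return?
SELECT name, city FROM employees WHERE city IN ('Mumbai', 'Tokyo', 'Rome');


Filtering: city IN ('Mumbai', 'Tokyo', 'Rome')
Matching: 3 rows

3 rows:
Iris, Rome
Sam, Rome
Frank, Tokyo


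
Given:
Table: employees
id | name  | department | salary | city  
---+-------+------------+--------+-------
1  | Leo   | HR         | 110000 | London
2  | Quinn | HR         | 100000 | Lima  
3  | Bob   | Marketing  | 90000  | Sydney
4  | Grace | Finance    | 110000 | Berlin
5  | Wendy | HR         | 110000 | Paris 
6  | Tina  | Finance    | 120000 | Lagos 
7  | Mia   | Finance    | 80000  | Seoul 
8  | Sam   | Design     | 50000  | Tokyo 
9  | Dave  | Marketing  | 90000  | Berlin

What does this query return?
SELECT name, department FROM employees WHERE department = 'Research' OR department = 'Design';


Filtering: department = 'Research' OR 'Design'
Matching: 1 rows

1 rows:
Sam, Design


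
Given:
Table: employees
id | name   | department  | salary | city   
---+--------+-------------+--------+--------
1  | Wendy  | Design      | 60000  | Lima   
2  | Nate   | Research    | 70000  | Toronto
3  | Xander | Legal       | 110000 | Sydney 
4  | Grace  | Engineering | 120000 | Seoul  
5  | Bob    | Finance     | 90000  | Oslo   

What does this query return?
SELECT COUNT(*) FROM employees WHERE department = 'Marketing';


Counting rows where department = 'Marketing'


0


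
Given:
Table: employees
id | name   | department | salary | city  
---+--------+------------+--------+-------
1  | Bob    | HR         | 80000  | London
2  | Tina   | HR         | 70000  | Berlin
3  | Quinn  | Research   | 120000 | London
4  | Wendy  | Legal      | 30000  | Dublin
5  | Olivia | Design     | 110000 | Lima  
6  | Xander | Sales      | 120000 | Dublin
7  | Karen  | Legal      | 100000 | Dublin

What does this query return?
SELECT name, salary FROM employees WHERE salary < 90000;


Filtering: salary < 90000
Matching: 3 rows

3 rows:
Bob, 80000
Tina, 70000
Wendy, 30000


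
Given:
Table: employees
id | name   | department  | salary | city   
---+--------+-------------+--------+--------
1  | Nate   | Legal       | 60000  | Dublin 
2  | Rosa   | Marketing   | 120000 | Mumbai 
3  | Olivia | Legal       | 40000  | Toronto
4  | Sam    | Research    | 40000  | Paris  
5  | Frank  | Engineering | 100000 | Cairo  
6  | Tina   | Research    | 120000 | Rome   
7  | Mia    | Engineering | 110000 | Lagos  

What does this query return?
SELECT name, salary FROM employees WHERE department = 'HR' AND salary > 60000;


Filtering: department = 'HR' AND salary > 60000
Matching: 0 rows

Empty result set (0 rows)


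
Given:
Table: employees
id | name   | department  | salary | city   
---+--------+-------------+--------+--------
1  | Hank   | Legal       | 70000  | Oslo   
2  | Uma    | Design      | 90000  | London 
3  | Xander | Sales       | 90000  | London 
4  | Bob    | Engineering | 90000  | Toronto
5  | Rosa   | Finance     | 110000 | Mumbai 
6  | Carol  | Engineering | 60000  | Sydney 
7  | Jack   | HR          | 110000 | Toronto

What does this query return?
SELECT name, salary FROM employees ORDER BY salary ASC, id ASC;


Sorting by salary ASC, then id ASC for ties

7 rows:
Carol, 60000
Hank, 70000
Uma, 90000
Xander, 90000
Bob, 90000
Rosa, 110000
Jack, 110000


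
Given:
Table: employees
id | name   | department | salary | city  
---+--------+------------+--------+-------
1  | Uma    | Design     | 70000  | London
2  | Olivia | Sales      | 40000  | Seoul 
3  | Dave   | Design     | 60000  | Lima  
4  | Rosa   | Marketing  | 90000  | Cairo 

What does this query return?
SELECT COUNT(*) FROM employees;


COUNT(*) counts all rows

4


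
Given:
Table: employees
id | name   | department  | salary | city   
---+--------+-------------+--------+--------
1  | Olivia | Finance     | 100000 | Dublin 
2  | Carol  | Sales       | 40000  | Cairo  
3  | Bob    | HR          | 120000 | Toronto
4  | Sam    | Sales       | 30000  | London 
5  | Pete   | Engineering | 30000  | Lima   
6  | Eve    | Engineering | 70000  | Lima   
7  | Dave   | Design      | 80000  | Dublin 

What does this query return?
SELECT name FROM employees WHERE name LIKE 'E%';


LIKE 'E%' matches names starting with 'E'
Matching: 1

1 rows:
Eve
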